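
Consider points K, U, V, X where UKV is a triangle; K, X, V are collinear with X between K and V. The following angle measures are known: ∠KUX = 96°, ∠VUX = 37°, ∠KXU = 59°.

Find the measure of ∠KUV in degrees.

1. ∠UKX = 25°  [△UKX]
2. ∠UXV = 121°  [linear pair at X on KV]
3. ∠UKV = 25°  [X on ray KV]
4. ∠UVX = 22°  [△UXV]
5. ∠KVU = 22°  [X on ray VK]
6. ∠KUV = 133°  [△UKV]

∠KUV = 133°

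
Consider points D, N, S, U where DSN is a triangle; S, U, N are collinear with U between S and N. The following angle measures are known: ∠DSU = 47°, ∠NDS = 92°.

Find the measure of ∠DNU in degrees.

1. ∠DSN = 47°  [U on ray SN]
2. ∠DNS = 41°  [△DSN]
3. ∠DNU = 41°  [U on ray NS]

∠DNU = 41°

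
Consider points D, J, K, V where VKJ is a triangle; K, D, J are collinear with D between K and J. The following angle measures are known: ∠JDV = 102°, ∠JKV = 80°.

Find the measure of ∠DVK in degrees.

∠DVK = 22°

1. ∠KDV = 78°  [linear pair at D on KJ]
2. ∠DKV = 80°  [D on ray KJ]
3. ∠DVK = 22°  [△VKD]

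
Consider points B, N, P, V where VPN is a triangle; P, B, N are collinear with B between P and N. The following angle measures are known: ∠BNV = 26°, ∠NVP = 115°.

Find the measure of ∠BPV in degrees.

∠BPV = 39°

1. ∠PNV = 26°  [B on ray NP]
2. ∠NPV = 39°  [△VPN]
3. ∠BPV = 39°  [B on ray PN]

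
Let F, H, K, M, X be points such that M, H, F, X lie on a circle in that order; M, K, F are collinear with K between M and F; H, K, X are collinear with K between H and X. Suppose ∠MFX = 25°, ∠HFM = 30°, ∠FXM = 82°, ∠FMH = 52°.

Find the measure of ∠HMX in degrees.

∠HMX = 125°

1. ∠MHX = 25°  [same arc MX]
2. ∠HXM = 30°  [same arc MH]
3. ∠HMX = 125°  [△MHX]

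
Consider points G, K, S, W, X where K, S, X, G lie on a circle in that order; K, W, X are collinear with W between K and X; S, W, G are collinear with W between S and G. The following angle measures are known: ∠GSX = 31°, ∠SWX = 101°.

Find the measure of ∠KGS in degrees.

1. ∠GKX = 31°  [same arc XG]
2. ∠GWK = 101°  [vertical angles at W]
3. ∠KGS = 48°  [△KWG]

∠KGS = 48°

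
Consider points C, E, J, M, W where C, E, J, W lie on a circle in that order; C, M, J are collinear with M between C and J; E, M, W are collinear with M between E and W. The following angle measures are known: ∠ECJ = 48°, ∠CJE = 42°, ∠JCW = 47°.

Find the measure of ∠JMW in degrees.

∠JMW = 89°

1. ∠CWE = 42°  [same arc CE]
2. ∠CMW = 91°  [△CMW]
3. ∠JMW = 89°  [linear pair at M on CJ]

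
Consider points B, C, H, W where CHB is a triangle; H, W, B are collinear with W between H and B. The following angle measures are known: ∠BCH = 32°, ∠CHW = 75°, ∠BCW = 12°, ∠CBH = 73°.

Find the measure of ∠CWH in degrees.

∠CWH = 85°

1. ∠CBW = 73°  [W on ray BH]
2. ∠BWC = 95°  [△CWB]
3. ∠CWH = 85°  [linear pair at W on HB]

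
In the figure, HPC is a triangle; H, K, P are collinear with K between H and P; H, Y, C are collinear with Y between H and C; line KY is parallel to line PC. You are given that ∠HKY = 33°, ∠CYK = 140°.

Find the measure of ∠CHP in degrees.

1. ∠HYK = 40°  [linear pair at Y on HC]
2. ∠KHY = 107°  [△HKY]
3. ∠CHP = 107°  [K on HP, Y on HC]

∠CHP = 107°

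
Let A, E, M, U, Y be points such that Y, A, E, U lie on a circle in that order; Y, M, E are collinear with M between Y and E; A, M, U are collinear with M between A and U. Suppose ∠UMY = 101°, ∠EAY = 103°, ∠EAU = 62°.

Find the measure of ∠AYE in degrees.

∠AYE = 60°

1. ∠AME = 101°  [vertical angles at M]
2. ∠AEY = 17°  [△AME]
3. ∠AYE = 60°  [△YAE]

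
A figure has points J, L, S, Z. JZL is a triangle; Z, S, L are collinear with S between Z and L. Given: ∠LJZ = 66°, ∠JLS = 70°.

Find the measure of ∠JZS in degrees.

∠JZS = 44°

1. ∠JLZ = 70°  [S on ray LZ]
2. ∠JZL = 44°  [△JZL]
3. ∠JZS = 44°  [S on ray ZL]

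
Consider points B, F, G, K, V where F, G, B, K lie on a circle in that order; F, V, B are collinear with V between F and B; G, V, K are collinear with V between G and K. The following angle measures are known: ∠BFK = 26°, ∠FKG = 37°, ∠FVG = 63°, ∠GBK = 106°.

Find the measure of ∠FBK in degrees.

∠FBK = 69°

1. ∠BGK = 26°  [same arc BK]
2. ∠BVK = 63°  [vertical angles at V]
3. ∠BKG = 48°  [△GBK]
4. ∠FBK = 69°  [△BVK]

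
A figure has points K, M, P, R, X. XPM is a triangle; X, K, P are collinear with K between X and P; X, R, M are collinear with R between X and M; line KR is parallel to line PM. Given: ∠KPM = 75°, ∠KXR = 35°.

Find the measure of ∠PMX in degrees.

∠PMX = 70°

1. ∠MPX = 75°  [K on ray PX]
2. ∠MXP = 35°  [K on XP, R on XM]
3. ∠PMX = 70°  [△XPM]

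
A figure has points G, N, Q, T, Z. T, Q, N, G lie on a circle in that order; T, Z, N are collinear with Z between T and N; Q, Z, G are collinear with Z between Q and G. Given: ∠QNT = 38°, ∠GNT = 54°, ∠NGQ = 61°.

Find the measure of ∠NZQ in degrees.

∠NZQ = 115°

1. ∠GQT = 54°  [same arc TG]
2. ∠NTQ = 61°  [same arc QN]
3. ∠QZT = 65°  [△TZQ]
4. ∠NZQ = 115°  [linear pair at Z on TN]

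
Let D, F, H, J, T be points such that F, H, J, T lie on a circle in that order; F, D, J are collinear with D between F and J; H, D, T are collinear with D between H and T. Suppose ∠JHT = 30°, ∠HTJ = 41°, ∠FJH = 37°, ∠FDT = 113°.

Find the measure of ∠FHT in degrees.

∠FHT = 72°

1. ∠HDJ = 113°  [△HDJ]
2. ∠HFJ = 41°  [same arc HJ]
3. ∠FDH = 67°  [linear pair at D on FJ]
4. ∠FHT = 72°  [△FDH]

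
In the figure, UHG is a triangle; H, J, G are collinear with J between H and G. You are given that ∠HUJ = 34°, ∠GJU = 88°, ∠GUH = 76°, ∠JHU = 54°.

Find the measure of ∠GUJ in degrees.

1. ∠GHU = 54°  [J on ray HG]
2. ∠HGU = 50°  [△UHG]
3. ∠JGU = 50°  [J on ray GH]
4. ∠GUJ = 42°  [△UJG]

∠GUJ = 42°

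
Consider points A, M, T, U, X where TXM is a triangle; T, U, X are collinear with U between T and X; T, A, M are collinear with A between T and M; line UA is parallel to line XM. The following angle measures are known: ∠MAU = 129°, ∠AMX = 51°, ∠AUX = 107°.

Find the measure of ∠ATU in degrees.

1. ∠TAU = 51°  [linear pair at A on TM]
2. ∠AUT = 73°  [linear pair at U on TX]
3. ∠ATU = 56°  [△TUA]

∠ATU = 56°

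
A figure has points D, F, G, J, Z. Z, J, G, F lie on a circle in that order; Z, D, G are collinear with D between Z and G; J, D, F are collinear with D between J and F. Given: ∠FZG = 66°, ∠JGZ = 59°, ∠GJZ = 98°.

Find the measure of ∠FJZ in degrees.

∠FJZ = 32°

1. ∠FJG = 66°  [same arc GF]
2. ∠GZJ = 23°  [△ZJG]
3. ∠GDJ = 55°  [△JDG]
4. ∠JDZ = 125°  [linear pair at D on ZG]
5. ∠FJZ = 32°  [△ZDJ]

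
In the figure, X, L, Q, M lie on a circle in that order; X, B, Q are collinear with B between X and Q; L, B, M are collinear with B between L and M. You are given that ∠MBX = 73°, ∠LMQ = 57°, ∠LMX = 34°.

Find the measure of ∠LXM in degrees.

1. ∠LBQ = 73°  [vertical angles at B]
2. ∠LXQ = 57°  [same arc LQ]
3. ∠LBX = 107°  [linear pair at B on XQ]
4. ∠MLX = 16°  [△XBL]
5. ∠LXM = 130°  [△XLM]

∠LXM = 130°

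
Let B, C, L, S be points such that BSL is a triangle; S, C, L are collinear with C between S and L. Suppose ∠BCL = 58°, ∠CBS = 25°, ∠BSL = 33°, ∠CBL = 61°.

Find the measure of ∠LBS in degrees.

1. ∠BLC = 61°  [△BCL]
2. ∠BLS = 61°  [C on ray LS]
3. ∠LBS = 86°  [△BSL]

∠LBS = 86°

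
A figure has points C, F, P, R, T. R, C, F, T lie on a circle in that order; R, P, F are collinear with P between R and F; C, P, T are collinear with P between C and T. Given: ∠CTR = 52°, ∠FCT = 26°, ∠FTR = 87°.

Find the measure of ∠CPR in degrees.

1. ∠CFR = 52°  [same arc RC]
2. ∠CPF = 102°  [△CPF]
3. ∠CPR = 78°  [linear pair at P on RF]

∠CPR = 78°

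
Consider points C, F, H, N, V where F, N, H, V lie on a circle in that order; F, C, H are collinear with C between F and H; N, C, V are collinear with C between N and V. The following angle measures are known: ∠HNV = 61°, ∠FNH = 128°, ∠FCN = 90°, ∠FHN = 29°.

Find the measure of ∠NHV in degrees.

∠NHV = 96°

1. ∠HFN = 23°  [△FNH]
2. ∠HVN = 23°  [same arc NH]
3. ∠NHV = 96°  [△NHV]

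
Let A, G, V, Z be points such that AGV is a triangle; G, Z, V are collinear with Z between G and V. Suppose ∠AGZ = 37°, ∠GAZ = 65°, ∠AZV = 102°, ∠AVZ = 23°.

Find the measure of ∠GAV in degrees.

∠GAV = 120°

1. ∠AGV = 37°  [Z on ray GV]
2. ∠AVG = 23°  [Z on ray VG]
3. ∠GAV = 120°  [△AGV]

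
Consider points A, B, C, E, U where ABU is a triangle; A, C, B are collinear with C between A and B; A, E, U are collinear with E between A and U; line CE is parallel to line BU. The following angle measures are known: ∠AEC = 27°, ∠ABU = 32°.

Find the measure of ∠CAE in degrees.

∠CAE = 121°

1. ∠AUB = 27°  [CE∥BU, corresponding at E]
2. ∠BAU = 121°  [△ABU]
3. ∠CAE = 121°  [C on AB, E on AU]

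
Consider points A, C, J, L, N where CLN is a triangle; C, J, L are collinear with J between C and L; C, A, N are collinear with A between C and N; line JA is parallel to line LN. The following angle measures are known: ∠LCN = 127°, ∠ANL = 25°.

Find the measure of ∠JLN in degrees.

1. ∠CNL = 25°  [A on ray NC]
2. ∠CLN = 28°  [△CLN]
3. ∠JLN = 28°  [J on ray LC]

∠JLN = 28°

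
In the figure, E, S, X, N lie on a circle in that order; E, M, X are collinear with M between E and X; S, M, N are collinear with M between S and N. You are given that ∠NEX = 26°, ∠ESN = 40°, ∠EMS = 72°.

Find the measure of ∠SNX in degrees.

∠SNX = 68°

1. ∠EXN = 40°  [same arc EN]
2. ∠NMX = 72°  [vertical angles at M]
3. ∠SNX = 68°  [△XMN]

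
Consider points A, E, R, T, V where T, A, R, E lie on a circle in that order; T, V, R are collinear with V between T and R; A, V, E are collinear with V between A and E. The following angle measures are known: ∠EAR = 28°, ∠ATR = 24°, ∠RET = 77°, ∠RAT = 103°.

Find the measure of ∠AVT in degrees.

∠AVT = 81°

1. ∠ETR = 28°  [same arc RE]
2. ∠AER = 24°  [same arc AR]
3. ∠ERT = 75°  [△TRE]
4. ∠EVR = 81°  [△RVE]
5. ∠AVT = 81°  [vertical angles at V]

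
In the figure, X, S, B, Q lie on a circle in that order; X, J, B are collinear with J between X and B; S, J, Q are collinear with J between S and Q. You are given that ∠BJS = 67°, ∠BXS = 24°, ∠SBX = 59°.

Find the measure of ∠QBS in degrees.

∠QBS = 102°

1. ∠BSQ = 54°  [△SJB]
2. ∠BQS = 24°  [same arc SB]
3. ∠QBS = 102°  [△SBQ]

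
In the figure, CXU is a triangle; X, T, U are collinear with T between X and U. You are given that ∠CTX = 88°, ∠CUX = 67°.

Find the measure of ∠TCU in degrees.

∠TCU = 21°

1. ∠CTU = 92°  [linear pair at T on XU]
2. ∠CUT = 67°  [T on ray UX]
3. ∠TCU = 21°  [△CTU]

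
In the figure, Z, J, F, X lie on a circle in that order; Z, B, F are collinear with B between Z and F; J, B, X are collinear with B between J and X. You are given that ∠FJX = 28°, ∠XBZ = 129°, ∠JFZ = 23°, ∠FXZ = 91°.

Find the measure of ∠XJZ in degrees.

∠XJZ = 61°

1. ∠FZX = 28°  [same arc FX]
2. ∠XFZ = 61°  [△ZFX]
3. ∠XJZ = 61°  [same arc ZX]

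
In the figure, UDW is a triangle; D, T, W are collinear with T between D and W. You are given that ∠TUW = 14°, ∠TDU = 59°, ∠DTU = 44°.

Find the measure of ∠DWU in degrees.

∠DWU = 30°

1. ∠UTW = 136°  [linear pair at T on DW]
2. ∠TWU = 30°  [△UTW]
3. ∠DWU = 30°  [T on ray WD]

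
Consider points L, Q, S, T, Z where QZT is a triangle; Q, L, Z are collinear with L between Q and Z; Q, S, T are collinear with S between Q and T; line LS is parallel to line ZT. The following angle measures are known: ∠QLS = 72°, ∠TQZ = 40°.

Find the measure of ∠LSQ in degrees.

1. ∠QZT = 72°  [LS∥ZT, corresponding at L]
2. ∠QTZ = 68°  [△QZT]
3. ∠LSQ = 68°  [LS∥ZT, corresponding at S]

∠LSQ = 68°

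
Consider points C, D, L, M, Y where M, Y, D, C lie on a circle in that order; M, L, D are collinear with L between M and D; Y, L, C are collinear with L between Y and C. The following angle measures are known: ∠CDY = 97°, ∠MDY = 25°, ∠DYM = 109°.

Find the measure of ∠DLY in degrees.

1. ∠CMY = 83°  [cyclic MYDC, opposite ∠M+∠D]
2. ∠MCY = 25°  [same arc MY]
3. ∠DMY = 46°  [△MYD]
4. ∠CYM = 72°  [△MYC]
5. ∠MLY = 62°  [△MLY]
6. ∠DLY = 118°  [linear pair at L on MD]

∠DLY = 118°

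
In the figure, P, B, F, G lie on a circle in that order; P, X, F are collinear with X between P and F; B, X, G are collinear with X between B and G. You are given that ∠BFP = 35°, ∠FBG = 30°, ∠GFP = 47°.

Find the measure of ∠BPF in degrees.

1. ∠BXF = 115°  [△BXF]
2. ∠GBP = 47°  [same arc PG]
3. ∠BXP = 65°  [linear pair at X on PF]
4. ∠BPF = 68°  [△PXB]

∠BPF = 68°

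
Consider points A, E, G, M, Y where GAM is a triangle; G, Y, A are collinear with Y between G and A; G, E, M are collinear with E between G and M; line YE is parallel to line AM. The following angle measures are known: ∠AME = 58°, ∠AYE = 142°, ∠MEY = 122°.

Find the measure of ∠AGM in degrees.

∠AGM = 84°

1. ∠EYG = 38°  [linear pair at Y on GA]
2. ∠GEY = 58°  [linear pair at E on GM]
3. ∠EGY = 84°  [△GYE]
4. ∠AGM = 84°  [Y on GA, E on GM]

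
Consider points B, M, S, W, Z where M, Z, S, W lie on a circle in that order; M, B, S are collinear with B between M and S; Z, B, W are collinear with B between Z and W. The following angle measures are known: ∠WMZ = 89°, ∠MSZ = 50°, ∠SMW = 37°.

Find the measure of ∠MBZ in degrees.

1. ∠WSZ = 91°  [cyclic MZSW, opposite ∠M+∠S]
2. ∠MWZ = 50°  [same arc MZ]
3. ∠SZW = 37°  [same arc SW]
4. ∠SWZ = 52°  [△ZSW]
5. ∠MZW = 41°  [△MZW]
6. ∠SMZ = 52°  [same arc ZS]
7. ∠MBZ = 87°  [△MBZ]

∠MBZ = 87°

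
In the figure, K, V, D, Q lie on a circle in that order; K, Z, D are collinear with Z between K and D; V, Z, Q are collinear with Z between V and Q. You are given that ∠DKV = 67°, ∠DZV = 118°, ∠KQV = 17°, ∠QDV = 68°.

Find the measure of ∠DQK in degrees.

1. ∠KDV = 17°  [same arc KV]
2. ∠DVK = 96°  [△KVD]
3. ∠DQK = 84°  [cyclic KVDQ, opposite ∠V+∠Q]

∠DQK = 84°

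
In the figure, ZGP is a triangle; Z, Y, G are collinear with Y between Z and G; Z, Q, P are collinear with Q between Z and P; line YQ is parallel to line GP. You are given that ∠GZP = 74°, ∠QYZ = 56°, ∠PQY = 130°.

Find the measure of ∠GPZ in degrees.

∠GPZ = 50°

1. ∠QZY = 74°  [Y on ZG, Q on ZP]
2. ∠YQZ = 50°  [△ZYQ]
3. ∠GPZ = 50°  [YQ∥GP, corresponding at Q]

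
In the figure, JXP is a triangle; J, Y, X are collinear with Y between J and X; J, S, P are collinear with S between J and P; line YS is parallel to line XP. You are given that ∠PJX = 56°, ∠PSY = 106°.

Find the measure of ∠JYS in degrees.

1. ∠SJY = 56°  [Y on JX, S on JP]
2. ∠JSY = 74°  [linear pair at S on JP]
3. ∠JYS = 50°  [△JYS]

∠JYS = 50°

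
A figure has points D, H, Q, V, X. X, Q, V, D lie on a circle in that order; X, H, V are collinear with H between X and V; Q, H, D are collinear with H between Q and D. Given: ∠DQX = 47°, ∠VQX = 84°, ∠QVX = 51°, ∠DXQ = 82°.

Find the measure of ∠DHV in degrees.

∠DHV = 88°

1. ∠DVX = 47°  [same arc XD]
2. ∠QDX = 51°  [△XQD]
3. ∠VDX = 96°  [cyclic XQVD, opposite ∠Q+∠D]
4. ∠DXV = 37°  [△XVD]
5. ∠DHX = 92°  [△XHD]
6. ∠DHV = 88°  [linear pair at H on XV]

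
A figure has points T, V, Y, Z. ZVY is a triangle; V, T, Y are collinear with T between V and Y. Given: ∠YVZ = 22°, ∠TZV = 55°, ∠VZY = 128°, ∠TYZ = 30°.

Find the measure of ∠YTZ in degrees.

∠YTZ = 77°

1. ∠TVZ = 22°  [T on ray VY]
2. ∠VTZ = 103°  [△ZVT]
3. ∠YTZ = 77°  [linear pair at T on VY]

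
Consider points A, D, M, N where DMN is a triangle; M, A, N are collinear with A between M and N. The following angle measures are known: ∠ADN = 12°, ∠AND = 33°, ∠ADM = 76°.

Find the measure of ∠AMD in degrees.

∠AMD = 59°

1. ∠DAN = 135°  [△DAN]
2. ∠DAM = 45°  [linear pair at A on MN]
3. ∠AMD = 59°  [△DMA]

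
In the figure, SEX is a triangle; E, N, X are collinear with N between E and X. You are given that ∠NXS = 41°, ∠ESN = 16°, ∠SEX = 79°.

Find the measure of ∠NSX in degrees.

1. ∠NES = 79°  [N on ray EX]
2. ∠ENS = 85°  [△SEN]
3. ∠SNX = 95°  [linear pair at N on EX]
4. ∠NSX = 44°  [△SNX]

∠NSX = 44°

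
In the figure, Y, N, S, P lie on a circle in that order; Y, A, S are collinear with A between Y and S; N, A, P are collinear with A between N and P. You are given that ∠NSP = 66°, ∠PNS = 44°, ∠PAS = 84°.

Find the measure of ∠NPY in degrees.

1. ∠PYS = 44°  [same arc SP]
2. ∠PAY = 96°  [linear pair at A on YS]
3. ∠NPY = 40°  [△YAP]

∠NPY = 40°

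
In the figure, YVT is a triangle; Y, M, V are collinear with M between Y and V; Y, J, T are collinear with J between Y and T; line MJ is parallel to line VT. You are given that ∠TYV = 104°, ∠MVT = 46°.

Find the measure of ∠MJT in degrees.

1. ∠TVY = 46°  [M on ray VY]
2. ∠VTY = 30°  [△YVT]
3. ∠MJY = 30°  [MJ∥VT, corresponding at J]
4. ∠MJT = 150°  [linear pair at J on YT]

∠MJT = 150°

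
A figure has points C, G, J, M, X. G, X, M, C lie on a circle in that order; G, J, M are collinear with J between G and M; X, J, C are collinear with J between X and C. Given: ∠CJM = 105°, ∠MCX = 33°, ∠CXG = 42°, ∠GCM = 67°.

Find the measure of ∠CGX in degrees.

1. ∠CJG = 75°  [linear pair at J on GM]
2. ∠CMG = 42°  [△MJC]
3. ∠CGM = 71°  [△GMC]
4. ∠GCX = 34°  [△GJC]
5. ∠CGX = 104°  [△GXC]

∠CGX = 104°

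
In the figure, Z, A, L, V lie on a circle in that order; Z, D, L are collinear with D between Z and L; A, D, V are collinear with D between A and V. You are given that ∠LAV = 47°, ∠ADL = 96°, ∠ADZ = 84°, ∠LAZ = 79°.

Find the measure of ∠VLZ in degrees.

1. ∠LZV = 47°  [same arc LV]
2. ∠LVZ = 101°  [cyclic ZALV, opposite ∠A+∠V]
3. ∠VLZ = 32°  [△ZLV]

∠VLZ = 32°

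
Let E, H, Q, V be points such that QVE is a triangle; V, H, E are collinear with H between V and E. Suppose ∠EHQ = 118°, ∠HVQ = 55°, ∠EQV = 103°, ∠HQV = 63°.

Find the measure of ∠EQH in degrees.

1. ∠EVQ = 55°  [H on ray VE]
2. ∠QEV = 22°  [△QVE]
3. ∠HEQ = 22°  [H on ray EV]
4. ∠EQH = 40°  [△QHE]

∠EQH = 40°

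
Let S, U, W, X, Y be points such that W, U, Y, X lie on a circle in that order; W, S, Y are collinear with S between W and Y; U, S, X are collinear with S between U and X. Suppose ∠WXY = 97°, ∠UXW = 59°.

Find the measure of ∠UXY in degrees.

1. ∠WUY = 83°  [cyclic WUYX, opposite ∠U+∠X]
2. ∠UYW = 59°  [same arc WU]
3. ∠UWY = 38°  [△WUY]
4. ∠UXY = 38°  [same arc UY]

∠UXY = 38°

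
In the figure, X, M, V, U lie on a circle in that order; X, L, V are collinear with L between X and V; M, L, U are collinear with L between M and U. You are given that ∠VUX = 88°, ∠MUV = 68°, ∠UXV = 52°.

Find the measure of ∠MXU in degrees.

1. ∠VMX = 92°  [cyclic XMVU, opposite ∠M+∠U]
2. ∠UVX = 40°  [△XVU]
3. ∠MXV = 68°  [same arc MV]
4. ∠MVX = 20°  [△XMV]
5. ∠UMX = 40°  [same arc XU]
6. ∠MUX = 20°  [same arc XM]
7. ∠MXU = 120°  [△XMU]

∠MXU = 120°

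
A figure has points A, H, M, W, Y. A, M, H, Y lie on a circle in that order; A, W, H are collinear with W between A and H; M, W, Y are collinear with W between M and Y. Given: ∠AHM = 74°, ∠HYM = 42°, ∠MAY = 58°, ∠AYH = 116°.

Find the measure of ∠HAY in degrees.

1. ∠MHY = 122°  [cyclic AMHY, opposite ∠A+∠H]
2. ∠HMY = 16°  [△MHY]
3. ∠HAY = 16°  [same arc HY]

∠HAY = 16°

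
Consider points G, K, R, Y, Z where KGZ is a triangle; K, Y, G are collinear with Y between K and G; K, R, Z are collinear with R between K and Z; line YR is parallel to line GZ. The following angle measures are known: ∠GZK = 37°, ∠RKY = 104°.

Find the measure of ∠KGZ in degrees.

1. ∠KRY = 37°  [YR∥GZ, corresponding at R]
2. ∠KYR = 39°  [△KYR]
3. ∠KGZ = 39°  [YR∥GZ, corresponding at Y]

∠KGZ = 39°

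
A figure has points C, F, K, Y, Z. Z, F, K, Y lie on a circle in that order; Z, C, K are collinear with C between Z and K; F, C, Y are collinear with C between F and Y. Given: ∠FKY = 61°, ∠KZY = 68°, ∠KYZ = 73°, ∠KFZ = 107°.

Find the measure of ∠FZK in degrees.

∠FZK = 51°

1. ∠KFY = 68°  [same arc KY]
2. ∠FYK = 51°  [△FKY]
3. ∠FZK = 51°  [same arc FK]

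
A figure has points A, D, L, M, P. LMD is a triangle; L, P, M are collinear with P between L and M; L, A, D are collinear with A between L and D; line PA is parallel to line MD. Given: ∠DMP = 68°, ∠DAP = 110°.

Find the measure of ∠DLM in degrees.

∠DLM = 42°

1. ∠DML = 68°  [P on ray ML]
2. ∠LAP = 70°  [linear pair at A on LD]
3. ∠APL = 68°  [PA∥MD, corresponding at P]
4. ∠ALP = 42°  [△LPA]
5. ∠DLM = 42°  [P on LM, A on LD]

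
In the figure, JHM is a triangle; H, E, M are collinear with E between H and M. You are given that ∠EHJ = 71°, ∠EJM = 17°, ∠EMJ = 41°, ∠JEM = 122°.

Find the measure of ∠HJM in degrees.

∠HJM = 68°

1. ∠JHM = 71°  [E on ray HM]
2. ∠HMJ = 41°  [E on ray MH]
3. ∠HJM = 68°  [△JHM]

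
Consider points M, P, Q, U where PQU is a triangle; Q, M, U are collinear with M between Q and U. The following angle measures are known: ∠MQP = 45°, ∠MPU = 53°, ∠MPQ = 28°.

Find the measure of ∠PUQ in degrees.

∠PUQ = 54°

1. ∠PMQ = 107°  [△PQM]
2. ∠PMU = 73°  [linear pair at M on QU]
3. ∠MUP = 54°  [△PMU]
4. ∠PUQ = 54°  [M on ray UQ]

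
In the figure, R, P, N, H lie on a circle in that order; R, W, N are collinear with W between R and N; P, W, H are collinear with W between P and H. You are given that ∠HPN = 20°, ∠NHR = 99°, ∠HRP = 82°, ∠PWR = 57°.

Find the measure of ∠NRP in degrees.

1. ∠HRN = 20°  [same arc NH]
2. ∠HNR = 61°  [△RNH]
3. ∠HPR = 61°  [same arc RH]
4. ∠NRP = 62°  [△RWP]

∠NRP = 62°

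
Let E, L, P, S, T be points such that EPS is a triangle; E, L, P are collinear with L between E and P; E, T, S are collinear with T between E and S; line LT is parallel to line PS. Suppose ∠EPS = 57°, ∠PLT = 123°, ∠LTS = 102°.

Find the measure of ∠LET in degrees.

1. ∠ELT = 57°  [LT∥PS, corresponding at L]
2. ∠ETL = 78°  [linear pair at T on ES]
3. ∠LET = 45°  [△ELT]

∠LET = 45°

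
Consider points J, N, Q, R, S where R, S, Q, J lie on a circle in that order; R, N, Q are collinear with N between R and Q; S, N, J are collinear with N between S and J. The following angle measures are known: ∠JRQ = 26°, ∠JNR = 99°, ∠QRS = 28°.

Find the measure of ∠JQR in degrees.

∠JQR = 71°

1. ∠JNQ = 81°  [linear pair at N on RQ]
2. ∠QJS = 28°  [same arc SQ]
3. ∠JQR = 71°  [△QNJ]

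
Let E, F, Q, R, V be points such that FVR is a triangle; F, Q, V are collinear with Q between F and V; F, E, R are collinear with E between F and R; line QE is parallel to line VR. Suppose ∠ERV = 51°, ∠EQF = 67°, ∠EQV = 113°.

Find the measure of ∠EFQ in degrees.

1. ∠FRV = 51°  [E on ray RF]
2. ∠FVR = 67°  [QE∥VR, corresponding at Q]
3. ∠RFV = 62°  [△FVR]
4. ∠EFQ = 62°  [Q on FV, E on FR]

∠EFQ = 62°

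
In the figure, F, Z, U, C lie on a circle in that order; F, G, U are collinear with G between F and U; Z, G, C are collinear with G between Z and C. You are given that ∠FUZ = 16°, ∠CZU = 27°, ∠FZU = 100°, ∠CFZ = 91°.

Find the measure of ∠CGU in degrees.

∠CGU = 43°

1. ∠FCZ = 16°  [same arc FZ]
2. ∠CFU = 27°  [same arc UC]
3. ∠CGF = 137°  [△FGC]
4. ∠CGU = 43°  [linear pair at G on FU]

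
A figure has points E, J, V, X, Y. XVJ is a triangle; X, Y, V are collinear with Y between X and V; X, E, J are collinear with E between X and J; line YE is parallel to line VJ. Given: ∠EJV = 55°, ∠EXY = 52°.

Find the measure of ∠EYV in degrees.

1. ∠VJX = 55°  [E on ray JX]
2. ∠JXV = 52°  [Y on XV, E on XJ]
3. ∠JVX = 73°  [△XVJ]
4. ∠EYX = 73°  [YE∥VJ, corresponding at Y]
5. ∠EYV = 107°  [linear pair at Y on XV]

∠EYV = 107°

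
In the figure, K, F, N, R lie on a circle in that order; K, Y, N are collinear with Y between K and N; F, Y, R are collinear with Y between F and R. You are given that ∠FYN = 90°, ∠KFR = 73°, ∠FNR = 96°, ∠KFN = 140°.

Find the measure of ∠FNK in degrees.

1. ∠FYK = 90°  [linear pair at Y on KN]
2. ∠FKN = 17°  [△KYF]
3. ∠FNK = 23°  [△KFN]

∠FNK = 23°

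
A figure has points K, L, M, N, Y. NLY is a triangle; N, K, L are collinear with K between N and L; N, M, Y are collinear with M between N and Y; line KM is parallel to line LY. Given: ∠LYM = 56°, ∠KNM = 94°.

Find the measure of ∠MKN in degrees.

1. ∠LYN = 56°  [M on ray YN]
2. ∠LNY = 94°  [K on NL, M on NY]
3. ∠NLY = 30°  [△NLY]
4. ∠MKN = 30°  [KM∥LY, corresponding at K]

∠MKN = 30°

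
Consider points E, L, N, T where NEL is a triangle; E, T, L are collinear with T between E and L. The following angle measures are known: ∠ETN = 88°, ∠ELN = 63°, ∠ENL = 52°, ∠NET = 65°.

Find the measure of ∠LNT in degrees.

1. ∠LTN = 92°  [linear pair at T on EL]
2. ∠NLT = 63°  [T on ray LE]
3. ∠LNT = 25°  [△NTL]

∠LNT = 25°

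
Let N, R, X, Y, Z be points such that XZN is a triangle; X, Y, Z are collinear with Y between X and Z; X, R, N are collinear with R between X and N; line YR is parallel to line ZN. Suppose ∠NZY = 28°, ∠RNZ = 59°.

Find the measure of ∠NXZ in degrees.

∠NXZ = 93°

1. ∠NZX = 28°  [Y on ray ZX]
2. ∠XNZ = 59°  [R on ray NX]
3. ∠NXZ = 93°  [△XZN]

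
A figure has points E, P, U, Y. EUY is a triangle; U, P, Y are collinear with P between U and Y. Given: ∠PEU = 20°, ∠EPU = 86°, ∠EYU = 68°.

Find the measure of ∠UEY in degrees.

∠UEY = 38°

1. ∠EUP = 74°  [△EUP]
2. ∠EUY = 74°  [P on ray UY]
3. ∠UEY = 38°  [△EUY]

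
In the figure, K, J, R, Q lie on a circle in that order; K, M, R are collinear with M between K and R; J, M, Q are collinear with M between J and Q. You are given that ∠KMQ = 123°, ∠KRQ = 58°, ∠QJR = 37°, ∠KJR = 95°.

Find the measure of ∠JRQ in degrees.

1. ∠QMR = 57°  [linear pair at M on KR]
2. ∠JQR = 65°  [△RMQ]
3. ∠JRQ = 78°  [△JRQ]

∠JRQ = 78°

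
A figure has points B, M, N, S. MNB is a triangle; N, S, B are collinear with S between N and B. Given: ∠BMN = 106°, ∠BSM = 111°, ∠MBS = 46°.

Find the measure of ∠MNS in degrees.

∠MNS = 28°

1. ∠MBN = 46°  [S on ray BN]
2. ∠BNM = 28°  [△MNB]
3. ∠MNS = 28°  [S on ray NB]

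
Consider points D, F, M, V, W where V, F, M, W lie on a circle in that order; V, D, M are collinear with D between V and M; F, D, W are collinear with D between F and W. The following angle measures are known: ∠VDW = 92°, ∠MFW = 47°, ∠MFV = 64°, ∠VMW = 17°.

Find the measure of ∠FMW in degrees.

1. ∠MDW = 88°  [linear pair at D on VM]
2. ∠FWM = 75°  [△MDW]
3. ∠FMW = 58°  [△FMW]

∠FMW = 58°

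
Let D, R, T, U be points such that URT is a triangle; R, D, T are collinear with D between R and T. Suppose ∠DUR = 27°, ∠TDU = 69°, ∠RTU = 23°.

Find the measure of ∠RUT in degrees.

∠RUT = 115°

1. ∠RDU = 111°  [linear pair at D on RT]
2. ∠DRU = 42°  [△URD]
3. ∠TRU = 42°  [D on ray RT]
4. ∠RUT = 115°  [△URT]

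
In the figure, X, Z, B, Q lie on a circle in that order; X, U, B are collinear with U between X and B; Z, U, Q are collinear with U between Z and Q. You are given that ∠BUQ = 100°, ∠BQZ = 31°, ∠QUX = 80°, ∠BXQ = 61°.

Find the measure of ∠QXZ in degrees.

1. ∠XUZ = 100°  [vertical angles at U]
2. ∠BXZ = 31°  [same arc ZB]
3. ∠XQZ = 39°  [△XUQ]
4. ∠QZX = 49°  [△XUZ]
5. ∠QXZ = 92°  [△XZQ]

∠QXZ = 92°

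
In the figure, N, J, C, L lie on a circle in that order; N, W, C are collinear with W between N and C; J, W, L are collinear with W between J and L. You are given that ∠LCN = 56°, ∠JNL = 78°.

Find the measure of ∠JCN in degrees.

∠JCN = 46°

1. ∠LJN = 56°  [same arc NL]
2. ∠JLN = 46°  [△NJL]
3. ∠JCN = 46°  [same arc NJ]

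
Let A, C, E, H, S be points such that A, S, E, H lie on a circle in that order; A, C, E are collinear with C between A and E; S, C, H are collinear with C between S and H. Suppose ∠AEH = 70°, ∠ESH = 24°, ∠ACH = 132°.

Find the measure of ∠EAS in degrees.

∠EAS = 62°

1. ∠ASH = 70°  [same arc AH]
2. ∠ECS = 132°  [vertical angles at C]
3. ∠ACS = 48°  [linear pair at C on AE]
4. ∠EAS = 62°  [△ACS]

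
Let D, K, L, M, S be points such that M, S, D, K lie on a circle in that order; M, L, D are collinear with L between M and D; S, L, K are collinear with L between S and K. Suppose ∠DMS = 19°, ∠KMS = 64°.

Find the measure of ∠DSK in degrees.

1. ∠DKS = 19°  [same arc SD]
2. ∠KDS = 116°  [cyclic MSDK, opposite ∠M+∠D]
3. ∠DSK = 45°  [△SDK]

∠DSK = 45°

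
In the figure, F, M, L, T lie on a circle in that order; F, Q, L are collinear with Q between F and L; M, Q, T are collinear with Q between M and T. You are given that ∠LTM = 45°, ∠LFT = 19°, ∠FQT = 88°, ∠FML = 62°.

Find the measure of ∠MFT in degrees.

∠MFT = 64°

1. ∠LMT = 19°  [same arc LT]
2. ∠MLT = 116°  [△MLT]
3. ∠MFT = 64°  [cyclic FMLT, opposite ∠F+∠L]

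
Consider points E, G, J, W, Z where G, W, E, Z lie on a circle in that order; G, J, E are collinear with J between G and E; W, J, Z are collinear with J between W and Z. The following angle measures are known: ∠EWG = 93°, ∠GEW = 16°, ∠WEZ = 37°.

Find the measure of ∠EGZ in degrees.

∠EGZ = 72°

1. ∠EGW = 71°  [△GWE]
2. ∠EZW = 71°  [same arc WE]
3. ∠EWZ = 72°  [△WEZ]
4. ∠EGZ = 72°  [same arc EZ]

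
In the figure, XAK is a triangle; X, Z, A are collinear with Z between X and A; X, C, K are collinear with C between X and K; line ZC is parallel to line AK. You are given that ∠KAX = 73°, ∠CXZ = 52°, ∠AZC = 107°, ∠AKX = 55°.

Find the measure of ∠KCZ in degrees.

1. ∠CZX = 73°  [ZC∥AK, corresponding at Z]
2. ∠XCZ = 55°  [△XZC]
3. ∠KCZ = 125°  [linear pair at C on XK]

∠KCZ = 125°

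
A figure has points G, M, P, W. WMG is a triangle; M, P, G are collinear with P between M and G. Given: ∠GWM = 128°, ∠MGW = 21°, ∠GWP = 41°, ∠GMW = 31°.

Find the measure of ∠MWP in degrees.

1. ∠PGW = 21°  [P on ray GM]
2. ∠GPW = 118°  [△WPG]
3. ∠PMW = 31°  [P on ray MG]
4. ∠MPW = 62°  [linear pair at P on MG]
5. ∠MWP = 87°  [△WMP]

∠MWP = 87°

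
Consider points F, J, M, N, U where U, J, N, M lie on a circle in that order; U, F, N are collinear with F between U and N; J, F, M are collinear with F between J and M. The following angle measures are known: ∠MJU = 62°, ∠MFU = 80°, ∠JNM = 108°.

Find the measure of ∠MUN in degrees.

∠MUN = 54°

1. ∠JUM = 72°  [cyclic UJNM, opposite ∠U+∠N]
2. ∠JMU = 46°  [△UJM]
3. ∠MUN = 54°  [△UFM]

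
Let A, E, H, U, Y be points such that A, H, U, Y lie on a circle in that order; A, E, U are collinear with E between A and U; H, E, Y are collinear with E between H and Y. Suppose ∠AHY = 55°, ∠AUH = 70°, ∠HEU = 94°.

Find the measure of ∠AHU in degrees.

∠AHU = 71°

1. ∠AEH = 86°  [linear pair at E on AU]
2. ∠HAU = 39°  [△AEH]
3. ∠AHU = 71°  [△AHU]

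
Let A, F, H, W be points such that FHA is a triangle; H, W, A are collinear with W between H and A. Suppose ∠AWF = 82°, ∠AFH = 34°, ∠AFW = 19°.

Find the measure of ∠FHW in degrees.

∠FHW = 67°

1. ∠FAW = 79°  [△FWA]
2. ∠FAH = 79°  [W on ray AH]
3. ∠AHF = 67°  [△FHA]
4. ∠FHW = 67°  [W on ray HA]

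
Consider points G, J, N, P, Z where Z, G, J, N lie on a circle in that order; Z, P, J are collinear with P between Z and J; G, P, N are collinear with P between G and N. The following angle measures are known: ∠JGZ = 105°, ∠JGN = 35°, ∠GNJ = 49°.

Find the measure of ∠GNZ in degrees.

1. ∠JNZ = 75°  [cyclic ZGJN, opposite ∠G+∠N]
2. ∠JZN = 35°  [same arc JN]
3. ∠GJN = 96°  [△GJN]
4. ∠NJZ = 70°  [△ZJN]
5. ∠GZN = 84°  [cyclic ZGJN, opposite ∠Z+∠J]
6. ∠NGZ = 70°  [same arc ZN]
7. ∠GNZ = 26°  [△ZGN]

∠GNZ = 26°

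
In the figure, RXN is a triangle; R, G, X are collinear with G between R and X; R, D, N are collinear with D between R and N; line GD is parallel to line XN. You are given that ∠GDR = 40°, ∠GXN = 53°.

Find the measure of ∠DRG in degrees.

1. ∠RNX = 40°  [GD∥XN, corresponding at D]
2. ∠NXR = 53°  [G on ray XR]
3. ∠NRX = 87°  [△RXN]
4. ∠DRG = 87°  [G on RX, D on RN]

∠DRG = 87°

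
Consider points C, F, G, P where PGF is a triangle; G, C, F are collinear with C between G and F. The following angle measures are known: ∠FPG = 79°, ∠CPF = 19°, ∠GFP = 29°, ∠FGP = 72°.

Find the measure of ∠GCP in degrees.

∠GCP = 48°

1. ∠CFP = 29°  [C on ray FG]
2. ∠FCP = 132°  [△PCF]
3. ∠GCP = 48°  [linear pair at C on GF]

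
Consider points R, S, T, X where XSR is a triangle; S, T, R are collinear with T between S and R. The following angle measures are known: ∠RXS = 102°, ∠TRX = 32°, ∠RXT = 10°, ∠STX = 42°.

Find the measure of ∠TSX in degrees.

1. ∠SRX = 32°  [T on ray RS]
2. ∠RSX = 46°  [△XSR]
3. ∠TSX = 46°  [T on ray SR]

∠TSX = 46°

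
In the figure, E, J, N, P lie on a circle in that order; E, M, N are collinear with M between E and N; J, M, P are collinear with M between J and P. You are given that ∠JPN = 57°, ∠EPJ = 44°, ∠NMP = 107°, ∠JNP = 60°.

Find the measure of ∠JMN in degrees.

1. ∠NJP = 63°  [△JNP]
2. ∠ENJ = 44°  [same arc EJ]
3. ∠JMN = 73°  [△JMN]

∠JMN = 73°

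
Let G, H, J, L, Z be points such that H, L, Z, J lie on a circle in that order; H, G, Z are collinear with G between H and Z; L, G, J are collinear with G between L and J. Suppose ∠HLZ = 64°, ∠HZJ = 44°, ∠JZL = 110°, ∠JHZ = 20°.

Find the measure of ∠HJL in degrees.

∠HJL = 66°

1. ∠HLJ = 44°  [same arc HJ]
2. ∠JHL = 70°  [cyclic HLZJ, opposite ∠H+∠Z]
3. ∠HJL = 66°  [△HLJ]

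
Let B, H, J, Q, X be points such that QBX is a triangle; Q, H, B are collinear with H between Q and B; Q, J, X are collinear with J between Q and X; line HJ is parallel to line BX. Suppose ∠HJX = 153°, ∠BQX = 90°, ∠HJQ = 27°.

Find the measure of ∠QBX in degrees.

1. ∠HQJ = 90°  [H on QB, J on QX]
2. ∠JHQ = 63°  [△QHJ]
3. ∠QBX = 63°  [HJ∥BX, corresponding at H]

∠QBX = 63°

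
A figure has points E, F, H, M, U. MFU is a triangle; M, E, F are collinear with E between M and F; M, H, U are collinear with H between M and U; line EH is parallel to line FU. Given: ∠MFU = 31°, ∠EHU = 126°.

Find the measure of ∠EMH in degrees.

∠EMH = 95°

1. ∠HEM = 31°  [EH∥FU, corresponding at E]
2. ∠EHM = 54°  [linear pair at H on MU]
3. ∠EMH = 95°  [△MEH]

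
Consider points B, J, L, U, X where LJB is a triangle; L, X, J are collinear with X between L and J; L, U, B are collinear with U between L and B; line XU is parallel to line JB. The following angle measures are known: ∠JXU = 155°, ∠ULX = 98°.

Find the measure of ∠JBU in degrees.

1. ∠LXU = 25°  [linear pair at X on LJ]
2. ∠LUX = 57°  [△LXU]
3. ∠BUX = 123°  [linear pair at U on LB]
4. ∠JBU = 57°  [XU∥JB, co-interior at B–U]

∠JBU = 57°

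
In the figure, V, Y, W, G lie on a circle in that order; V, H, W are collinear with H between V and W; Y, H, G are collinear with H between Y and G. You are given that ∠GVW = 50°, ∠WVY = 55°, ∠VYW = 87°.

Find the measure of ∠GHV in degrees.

∠GHV = 92°

1. ∠GYW = 50°  [same arc WG]
2. ∠VWY = 38°  [△VYW]
3. ∠WHY = 92°  [△YHW]
4. ∠GHV = 92°  [vertical angles at H]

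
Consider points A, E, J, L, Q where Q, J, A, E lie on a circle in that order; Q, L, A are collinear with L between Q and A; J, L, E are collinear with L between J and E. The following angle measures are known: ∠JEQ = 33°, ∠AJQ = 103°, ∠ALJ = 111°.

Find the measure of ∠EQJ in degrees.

1. ∠JAQ = 33°  [same arc QJ]
2. ∠AQJ = 44°  [△QJA]
3. ∠JLQ = 69°  [linear pair at L on QA]
4. ∠EJQ = 67°  [△QLJ]
5. ∠EQJ = 80°  [△QJE]

∠EQJ = 80°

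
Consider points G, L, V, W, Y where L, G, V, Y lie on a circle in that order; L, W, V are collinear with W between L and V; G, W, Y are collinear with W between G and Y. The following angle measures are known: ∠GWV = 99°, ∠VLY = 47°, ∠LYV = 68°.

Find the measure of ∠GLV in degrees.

∠GLV = 34°

1. ∠VGY = 47°  [same arc VY]
2. ∠LGV = 112°  [cyclic LGVY, opposite ∠G+∠Y]
3. ∠GVL = 34°  [△GWV]
4. ∠GLV = 34°  [△LGV]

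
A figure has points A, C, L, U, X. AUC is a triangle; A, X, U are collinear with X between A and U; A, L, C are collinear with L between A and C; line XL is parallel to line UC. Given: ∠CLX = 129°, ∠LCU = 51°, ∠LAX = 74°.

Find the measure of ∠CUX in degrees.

∠CUX = 55°

1. ∠ACU = 51°  [L on ray CA]
2. ∠CAU = 74°  [X on AU, L on AC]
3. ∠AUC = 55°  [△AUC]
4. ∠CUX = 55°  [X on ray UA]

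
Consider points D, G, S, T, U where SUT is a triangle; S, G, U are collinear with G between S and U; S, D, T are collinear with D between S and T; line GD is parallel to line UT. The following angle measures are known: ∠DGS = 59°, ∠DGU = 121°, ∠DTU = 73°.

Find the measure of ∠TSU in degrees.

∠TSU = 48°

1. ∠SUT = 59°  [GD∥UT, corresponding at G]
2. ∠STU = 73°  [D on ray TS]
3. ∠TSU = 48°  [△SUT]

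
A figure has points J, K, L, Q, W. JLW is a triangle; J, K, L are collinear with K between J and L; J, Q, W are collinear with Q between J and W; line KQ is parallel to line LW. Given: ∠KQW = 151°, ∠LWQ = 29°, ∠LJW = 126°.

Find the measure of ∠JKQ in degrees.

1. ∠JQK = 29°  [linear pair at Q on JW]
2. ∠KJQ = 126°  [K on JL, Q on JW]
3. ∠JKQ = 25°  [△JKQ]

∠JKQ = 25°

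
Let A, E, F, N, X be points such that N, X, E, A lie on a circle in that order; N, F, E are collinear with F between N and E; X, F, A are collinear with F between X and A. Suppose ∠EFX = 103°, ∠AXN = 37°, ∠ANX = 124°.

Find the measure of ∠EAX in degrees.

1. ∠AFN = 103°  [vertical angles at F]
2. ∠AEN = 37°  [same arc NA]
3. ∠AFE = 77°  [linear pair at F on NE]
4. ∠EAX = 66°  [△EFA]

∠EAX = 66°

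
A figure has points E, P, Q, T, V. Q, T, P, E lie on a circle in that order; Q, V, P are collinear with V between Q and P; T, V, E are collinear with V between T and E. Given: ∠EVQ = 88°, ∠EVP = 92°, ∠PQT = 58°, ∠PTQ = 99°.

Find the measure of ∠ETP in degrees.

∠ETP = 69°

1. ∠PVT = 88°  [vertical angles at V]
2. ∠QPT = 23°  [△QTP]
3. ∠ETP = 69°  [△TVP]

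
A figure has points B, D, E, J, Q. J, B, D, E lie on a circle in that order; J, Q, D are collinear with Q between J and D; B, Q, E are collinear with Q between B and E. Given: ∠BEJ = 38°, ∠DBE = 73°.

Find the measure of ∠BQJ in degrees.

∠BQJ = 111°

1. ∠BDJ = 38°  [same arc JB]
2. ∠BQD = 69°  [△BQD]
3. ∠BQJ = 111°  [linear pair at Q on JD]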